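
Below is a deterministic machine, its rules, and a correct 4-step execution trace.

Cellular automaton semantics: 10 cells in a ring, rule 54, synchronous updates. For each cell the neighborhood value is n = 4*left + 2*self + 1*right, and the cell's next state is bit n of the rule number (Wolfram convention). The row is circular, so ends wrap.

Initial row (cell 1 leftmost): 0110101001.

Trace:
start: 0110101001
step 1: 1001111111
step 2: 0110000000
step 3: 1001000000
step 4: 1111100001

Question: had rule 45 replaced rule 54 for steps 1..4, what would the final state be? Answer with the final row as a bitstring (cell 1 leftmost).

(re-executing steps 1..4 under rule 45; state before step 1: 0110101001)
step 1: 1101111001
step 2: 0011000001
step 3: 0010011101
step 4: 0010010011

0010010011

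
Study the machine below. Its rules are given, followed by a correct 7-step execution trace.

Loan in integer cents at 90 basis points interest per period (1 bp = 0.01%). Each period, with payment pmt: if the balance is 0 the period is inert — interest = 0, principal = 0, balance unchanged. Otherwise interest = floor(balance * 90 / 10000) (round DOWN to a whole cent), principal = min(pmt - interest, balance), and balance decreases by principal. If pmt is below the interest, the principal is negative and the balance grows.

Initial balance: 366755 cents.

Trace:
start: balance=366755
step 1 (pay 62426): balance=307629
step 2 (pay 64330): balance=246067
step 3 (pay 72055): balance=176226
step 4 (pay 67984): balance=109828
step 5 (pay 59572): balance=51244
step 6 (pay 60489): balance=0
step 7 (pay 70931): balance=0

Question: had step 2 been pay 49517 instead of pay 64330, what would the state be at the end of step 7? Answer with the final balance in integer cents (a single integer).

(re-executing from step 2 with the substitution; state before step 2: balance=307629)
step 2 (pay 49517): balance=260880
step 3 (pay 72055): balance=191172
step 4 (pay 67984): balance=124908
step 5 (pay 59572): balance=66460
step 6 (pay 60489): balance=6569
step 7 (pay 70931): balance=0

0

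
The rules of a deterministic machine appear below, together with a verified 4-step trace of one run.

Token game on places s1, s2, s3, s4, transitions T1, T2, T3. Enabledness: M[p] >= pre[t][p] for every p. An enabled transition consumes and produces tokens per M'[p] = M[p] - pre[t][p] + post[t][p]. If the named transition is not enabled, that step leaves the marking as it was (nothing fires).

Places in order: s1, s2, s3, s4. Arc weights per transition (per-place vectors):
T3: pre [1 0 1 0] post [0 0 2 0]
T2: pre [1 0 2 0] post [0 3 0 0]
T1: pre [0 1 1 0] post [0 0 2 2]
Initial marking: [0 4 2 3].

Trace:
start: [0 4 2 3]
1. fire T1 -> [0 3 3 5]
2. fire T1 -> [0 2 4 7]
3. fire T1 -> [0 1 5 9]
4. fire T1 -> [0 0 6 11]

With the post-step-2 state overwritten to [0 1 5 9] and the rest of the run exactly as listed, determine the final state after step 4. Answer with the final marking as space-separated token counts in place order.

0 0 6 11

state after step 2 := [0 1 5 9]
3. fire T1 -> [0 0 6 11]
4. fire T1 -> [0 0 6 11]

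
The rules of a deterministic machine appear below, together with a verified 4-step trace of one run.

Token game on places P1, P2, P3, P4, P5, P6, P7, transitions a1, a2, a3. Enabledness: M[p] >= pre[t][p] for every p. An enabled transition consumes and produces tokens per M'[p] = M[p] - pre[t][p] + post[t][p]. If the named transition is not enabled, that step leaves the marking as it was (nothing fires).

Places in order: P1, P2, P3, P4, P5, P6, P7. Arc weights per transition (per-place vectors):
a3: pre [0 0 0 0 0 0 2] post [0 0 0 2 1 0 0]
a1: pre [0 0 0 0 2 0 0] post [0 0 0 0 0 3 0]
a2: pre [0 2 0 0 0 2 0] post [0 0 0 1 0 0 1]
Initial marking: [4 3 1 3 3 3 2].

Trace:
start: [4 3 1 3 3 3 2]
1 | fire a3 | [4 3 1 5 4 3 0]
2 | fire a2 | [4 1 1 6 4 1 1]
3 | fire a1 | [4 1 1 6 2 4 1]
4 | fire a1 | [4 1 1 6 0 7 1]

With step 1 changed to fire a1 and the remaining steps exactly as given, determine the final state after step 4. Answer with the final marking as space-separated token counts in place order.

(re-executing from step 1 with the substitution; state before step 1: [4 3 1 3 3 3 2])
1 | fire a1 | [4 3 1 3 1 6 2]
2 | fire a2 | [4 1 1 4 1 4 3]
3 | fire a1 | [4 1 1 4 1 4 3]
4 | fire a1 | [4 1 1 4 1 4 3]

4 1 1 4 1 4 3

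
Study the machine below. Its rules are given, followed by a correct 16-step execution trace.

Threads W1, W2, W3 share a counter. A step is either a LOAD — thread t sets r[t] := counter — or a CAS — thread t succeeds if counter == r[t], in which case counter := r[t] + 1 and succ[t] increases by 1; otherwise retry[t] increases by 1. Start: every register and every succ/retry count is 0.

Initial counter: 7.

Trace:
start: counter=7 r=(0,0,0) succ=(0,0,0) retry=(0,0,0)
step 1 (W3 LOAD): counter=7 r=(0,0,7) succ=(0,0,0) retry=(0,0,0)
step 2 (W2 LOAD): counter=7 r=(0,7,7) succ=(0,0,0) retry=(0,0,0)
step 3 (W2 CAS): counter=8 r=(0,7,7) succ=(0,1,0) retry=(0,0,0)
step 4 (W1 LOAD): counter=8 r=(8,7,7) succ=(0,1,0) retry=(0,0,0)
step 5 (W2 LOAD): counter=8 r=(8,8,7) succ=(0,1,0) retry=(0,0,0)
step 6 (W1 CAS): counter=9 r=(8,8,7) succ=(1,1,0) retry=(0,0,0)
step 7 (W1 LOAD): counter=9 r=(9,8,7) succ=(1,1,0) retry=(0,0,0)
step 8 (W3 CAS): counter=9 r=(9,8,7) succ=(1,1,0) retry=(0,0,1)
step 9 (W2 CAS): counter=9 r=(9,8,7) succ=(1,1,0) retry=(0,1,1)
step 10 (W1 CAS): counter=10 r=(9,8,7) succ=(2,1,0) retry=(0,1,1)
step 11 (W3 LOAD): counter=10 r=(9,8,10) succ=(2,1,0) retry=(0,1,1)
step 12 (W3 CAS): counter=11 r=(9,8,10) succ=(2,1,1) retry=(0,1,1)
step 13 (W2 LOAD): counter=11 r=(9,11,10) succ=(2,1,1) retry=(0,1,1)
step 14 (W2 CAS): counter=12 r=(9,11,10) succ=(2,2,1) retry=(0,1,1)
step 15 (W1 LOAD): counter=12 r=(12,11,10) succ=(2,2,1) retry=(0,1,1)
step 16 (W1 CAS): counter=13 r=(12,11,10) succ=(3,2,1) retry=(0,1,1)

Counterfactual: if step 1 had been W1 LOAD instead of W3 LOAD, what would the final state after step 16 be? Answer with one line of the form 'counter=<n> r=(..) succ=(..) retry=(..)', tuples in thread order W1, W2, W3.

counter=13 r=(12,11,10) succ=(3,2,1) retry=(0,1,1)

(re-executing from step 1 with the substitution; state before step 1: counter=7 r=(0,0,0) succ=(0,0,0) retry=(0,0,0))
step 1 (W1 LOAD): counter=7 r=(7,0,0) succ=(0,0,0) retry=(0,0,0)
step 2 (W2 LOAD): counter=7 r=(7,7,0) succ=(0,0,0) retry=(0,0,0)
step 3 (W2 CAS): counter=8 r=(7,7,0) succ=(0,1,0) retry=(0,0,0)
step 4 (W1 LOAD): counter=8 r=(8,7,0) succ=(0,1,0) retry=(0,0,0)
step 5 (W2 LOAD): counter=8 r=(8,8,0) succ=(0,1,0) retry=(0,0,0)
step 6 (W1 CAS): counter=9 r=(8,8,0) succ=(1,1,0) retry=(0,0,0)
step 7 (W1 LOAD): counter=9 r=(9,8,0) succ=(1,1,0) retry=(0,0,0)
step 8 (W3 CAS): counter=9 r=(9,8,0) succ=(1,1,0) retry=(0,0,1)
step 9 (W2 CAS): counter=9 r=(9,8,0) succ=(1,1,0) retry=(0,1,1)
step 10 (W1 CAS): counter=10 r=(9,8,0) succ=(2,1,0) retry=(0,1,1)
step 11 (W3 LOAD): counter=10 r=(9,8,10) succ=(2,1,0) retry=(0,1,1)
step 12 (W3 CAS): counter=11 r=(9,8,10) succ=(2,1,1) retry=(0,1,1)
step 13 (W2 LOAD): counter=11 r=(9,11,10) succ=(2,1,1) retry=(0,1,1)
step 14 (W2 CAS): counter=12 r=(9,11,10) succ=(2,2,1) retry=(0,1,1)
step 15 (W1 LOAD): counter=12 r=(12,11,10) succ=(2,2,1) retry=(0,1,1)
step 16 (W1 CAS): counter=13 r=(12,11,10) succ=(3,2,1) retry=(0,1,1)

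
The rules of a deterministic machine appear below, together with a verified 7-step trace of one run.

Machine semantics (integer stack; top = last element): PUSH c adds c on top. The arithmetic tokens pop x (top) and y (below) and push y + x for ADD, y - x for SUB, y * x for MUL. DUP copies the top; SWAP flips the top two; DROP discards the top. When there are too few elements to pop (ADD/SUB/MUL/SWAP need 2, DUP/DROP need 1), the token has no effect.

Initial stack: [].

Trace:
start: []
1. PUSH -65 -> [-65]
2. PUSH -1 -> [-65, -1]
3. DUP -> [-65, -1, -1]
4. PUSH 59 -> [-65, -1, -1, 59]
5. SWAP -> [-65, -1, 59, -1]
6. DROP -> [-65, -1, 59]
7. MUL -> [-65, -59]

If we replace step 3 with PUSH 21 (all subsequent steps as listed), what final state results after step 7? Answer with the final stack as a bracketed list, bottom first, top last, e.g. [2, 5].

[-65, -59]

(re-executing from step 3 with the substitution; state before step 3: [-65, -1])
3. PUSH 21 -> [-65, -1, 21]
4. PUSH 59 -> [-65, -1, 21, 59]
5. SWAP -> [-65, -1, 59, 21]
6. DROP -> [-65, -1, 59]
7. MUL -> [-65, -59]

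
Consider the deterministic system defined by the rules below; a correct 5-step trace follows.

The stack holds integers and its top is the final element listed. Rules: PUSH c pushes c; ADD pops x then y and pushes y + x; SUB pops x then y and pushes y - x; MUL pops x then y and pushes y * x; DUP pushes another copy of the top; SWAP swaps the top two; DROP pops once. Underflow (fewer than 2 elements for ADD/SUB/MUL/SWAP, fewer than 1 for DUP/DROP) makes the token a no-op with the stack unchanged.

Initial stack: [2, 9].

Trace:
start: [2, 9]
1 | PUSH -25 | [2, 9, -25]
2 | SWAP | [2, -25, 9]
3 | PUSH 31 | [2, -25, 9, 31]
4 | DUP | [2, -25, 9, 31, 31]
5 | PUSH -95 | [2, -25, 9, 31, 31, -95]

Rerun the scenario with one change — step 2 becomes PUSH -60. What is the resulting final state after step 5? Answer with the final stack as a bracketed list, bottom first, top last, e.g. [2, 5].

(re-executing from step 2 with the substitution; state before step 2: [2, 9, -25])
2 | PUSH -60 | [2, 9, -25, -60]
3 | PUSH 31 | [2, 9, -25, -60, 31]
4 | DUP | [2, 9, -25, -60, 31, 31]
5 | PUSH -95 | [2, 9, -25, -60, 31, 31, -95]

[2, 9, -25, -60, 31, 31, -95]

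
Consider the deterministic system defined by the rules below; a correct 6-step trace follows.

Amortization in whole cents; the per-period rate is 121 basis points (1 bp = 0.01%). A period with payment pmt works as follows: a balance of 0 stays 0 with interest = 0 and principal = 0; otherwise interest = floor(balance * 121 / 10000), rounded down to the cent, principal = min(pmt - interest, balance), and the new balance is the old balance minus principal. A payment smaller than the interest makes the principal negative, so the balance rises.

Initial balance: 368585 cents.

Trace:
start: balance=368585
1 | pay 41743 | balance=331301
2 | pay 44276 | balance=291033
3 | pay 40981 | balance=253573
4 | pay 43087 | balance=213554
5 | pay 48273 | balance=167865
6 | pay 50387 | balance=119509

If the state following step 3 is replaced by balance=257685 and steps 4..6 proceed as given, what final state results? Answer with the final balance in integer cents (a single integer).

state after step 3 := balance=257685
4 | pay 43087 | balance=217715
5 | pay 48273 | balance=172076
6 | pay 50387 | balance=123771

123771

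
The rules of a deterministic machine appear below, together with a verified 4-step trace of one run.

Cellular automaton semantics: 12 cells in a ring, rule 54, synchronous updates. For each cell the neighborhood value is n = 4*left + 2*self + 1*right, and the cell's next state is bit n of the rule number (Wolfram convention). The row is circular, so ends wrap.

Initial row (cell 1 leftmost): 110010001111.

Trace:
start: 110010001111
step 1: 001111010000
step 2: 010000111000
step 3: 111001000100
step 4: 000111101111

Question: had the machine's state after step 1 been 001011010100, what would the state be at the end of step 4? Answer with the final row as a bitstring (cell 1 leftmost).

010100100010

state after step 1 := 001011010100
step 2: 011100111110
step 3: 100011000001
step 4: 010100100010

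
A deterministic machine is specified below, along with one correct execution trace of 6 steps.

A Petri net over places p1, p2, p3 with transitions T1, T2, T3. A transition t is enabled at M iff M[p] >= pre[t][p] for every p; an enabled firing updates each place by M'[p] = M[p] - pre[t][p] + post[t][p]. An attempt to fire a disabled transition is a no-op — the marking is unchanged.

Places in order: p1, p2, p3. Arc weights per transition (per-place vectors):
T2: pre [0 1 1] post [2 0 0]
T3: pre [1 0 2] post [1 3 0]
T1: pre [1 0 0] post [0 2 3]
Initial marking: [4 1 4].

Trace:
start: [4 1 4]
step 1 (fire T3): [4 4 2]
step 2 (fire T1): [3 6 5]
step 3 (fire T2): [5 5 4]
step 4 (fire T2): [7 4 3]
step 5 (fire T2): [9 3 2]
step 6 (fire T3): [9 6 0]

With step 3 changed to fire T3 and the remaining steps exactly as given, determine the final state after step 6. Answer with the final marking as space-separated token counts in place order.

7 7 1

(re-executing from step 3 with the substitution; state before step 3: [3 6 5])
step 3 (fire T3): [3 9 3]
step 4 (fire T2): [5 8 2]
step 5 (fire T2): [7 7 1]
step 6 (fire T3): [7 7 1]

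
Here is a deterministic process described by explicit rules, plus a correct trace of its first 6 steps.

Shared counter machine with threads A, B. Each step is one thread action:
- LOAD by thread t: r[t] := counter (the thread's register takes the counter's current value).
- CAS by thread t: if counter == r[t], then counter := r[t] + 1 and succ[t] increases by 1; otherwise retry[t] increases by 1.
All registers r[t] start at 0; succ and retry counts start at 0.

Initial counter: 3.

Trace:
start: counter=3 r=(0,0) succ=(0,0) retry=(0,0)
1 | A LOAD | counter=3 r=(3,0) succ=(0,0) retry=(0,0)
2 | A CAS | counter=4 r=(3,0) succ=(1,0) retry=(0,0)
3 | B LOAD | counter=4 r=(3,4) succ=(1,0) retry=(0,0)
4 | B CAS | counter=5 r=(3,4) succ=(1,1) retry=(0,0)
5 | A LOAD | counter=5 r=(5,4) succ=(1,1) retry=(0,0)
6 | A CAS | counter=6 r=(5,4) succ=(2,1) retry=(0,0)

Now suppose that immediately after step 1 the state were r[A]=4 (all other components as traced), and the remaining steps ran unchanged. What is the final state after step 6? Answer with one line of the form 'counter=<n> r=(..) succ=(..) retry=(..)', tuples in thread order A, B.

state after step 1 := counter=3 r=(4,0) succ=(0,0) retry=(0,0)
2 | A CAS | counter=3 r=(4,0) succ=(0,0) retry=(1,0)
3 | B LOAD | counter=3 r=(4,3) succ=(0,0) retry=(1,0)
4 | B CAS | counter=4 r=(4,3) succ=(0,1) retry=(1,0)
5 | A LOAD | counter=4 r=(4,3) succ=(0,1) retry=(1,0)
6 | A CAS | counter=5 r=(4,3) succ=(1,1) retry=(1,0)

counter=5 r=(4,3) succ=(1,1) retry=(1,0)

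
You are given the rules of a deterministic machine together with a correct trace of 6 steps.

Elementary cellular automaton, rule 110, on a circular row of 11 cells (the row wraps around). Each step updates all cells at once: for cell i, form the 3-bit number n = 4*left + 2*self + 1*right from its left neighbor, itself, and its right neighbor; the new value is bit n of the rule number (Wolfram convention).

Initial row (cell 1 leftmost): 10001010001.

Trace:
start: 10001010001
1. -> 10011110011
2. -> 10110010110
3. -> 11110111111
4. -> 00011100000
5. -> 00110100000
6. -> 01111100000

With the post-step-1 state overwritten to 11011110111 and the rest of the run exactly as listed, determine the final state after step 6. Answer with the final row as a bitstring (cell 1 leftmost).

00000001101

state after step 1 := 11011110111
2. -> 01110011100
3. -> 11010110100
4. -> 11111111101
5. -> 00000000111
6. -> 00000001101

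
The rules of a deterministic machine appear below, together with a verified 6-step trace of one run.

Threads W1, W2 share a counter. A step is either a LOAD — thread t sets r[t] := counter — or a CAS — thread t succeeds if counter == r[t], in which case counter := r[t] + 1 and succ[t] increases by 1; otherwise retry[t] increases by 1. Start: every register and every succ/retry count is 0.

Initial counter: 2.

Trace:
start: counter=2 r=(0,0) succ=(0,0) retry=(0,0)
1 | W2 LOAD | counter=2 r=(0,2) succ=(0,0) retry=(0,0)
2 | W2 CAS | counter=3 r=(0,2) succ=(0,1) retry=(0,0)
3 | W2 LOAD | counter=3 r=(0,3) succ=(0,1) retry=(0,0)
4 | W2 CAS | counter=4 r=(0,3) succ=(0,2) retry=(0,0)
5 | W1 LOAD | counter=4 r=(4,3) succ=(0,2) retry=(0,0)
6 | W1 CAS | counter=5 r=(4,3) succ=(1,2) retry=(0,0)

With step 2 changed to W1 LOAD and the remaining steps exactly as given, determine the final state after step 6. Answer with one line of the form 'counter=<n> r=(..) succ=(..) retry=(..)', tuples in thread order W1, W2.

(re-executing from step 2 with the substitution; state before step 2: counter=2 r=(0,2) succ=(0,0) retry=(0,0))
2 | W1 LOAD | counter=2 r=(2,2) succ=(0,0) retry=(0,0)
3 | W2 LOAD | counter=2 r=(2,2) succ=(0,0) retry=(0,0)
4 | W2 CAS | counter=3 r=(2,2) succ=(0,1) retry=(0,0)
5 | W1 LOAD | counter=3 r=(3,2) succ=(0,1) retry=(0,0)
6 | W1 CAS | counter=4 r=(3,2) succ=(1,1) retry=(0,0)

counter=4 r=(3,2) succ=(1,1) retry=(0,0)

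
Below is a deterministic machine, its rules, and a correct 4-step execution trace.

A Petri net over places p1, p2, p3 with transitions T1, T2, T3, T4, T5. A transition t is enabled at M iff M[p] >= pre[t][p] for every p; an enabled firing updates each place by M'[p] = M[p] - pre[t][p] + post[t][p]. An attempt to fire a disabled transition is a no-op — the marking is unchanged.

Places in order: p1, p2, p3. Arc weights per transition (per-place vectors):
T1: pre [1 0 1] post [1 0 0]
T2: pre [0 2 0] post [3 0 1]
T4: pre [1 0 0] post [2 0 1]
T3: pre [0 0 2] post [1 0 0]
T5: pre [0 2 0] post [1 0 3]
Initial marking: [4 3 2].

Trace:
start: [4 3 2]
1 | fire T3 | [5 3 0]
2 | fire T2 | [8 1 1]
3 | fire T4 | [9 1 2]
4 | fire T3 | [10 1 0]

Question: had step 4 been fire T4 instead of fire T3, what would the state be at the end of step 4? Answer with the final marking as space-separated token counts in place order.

(re-executing from step 4 with the substitution; state before step 4: [9 1 2])
4 | fire T4 | [10 1 3]

10 1 3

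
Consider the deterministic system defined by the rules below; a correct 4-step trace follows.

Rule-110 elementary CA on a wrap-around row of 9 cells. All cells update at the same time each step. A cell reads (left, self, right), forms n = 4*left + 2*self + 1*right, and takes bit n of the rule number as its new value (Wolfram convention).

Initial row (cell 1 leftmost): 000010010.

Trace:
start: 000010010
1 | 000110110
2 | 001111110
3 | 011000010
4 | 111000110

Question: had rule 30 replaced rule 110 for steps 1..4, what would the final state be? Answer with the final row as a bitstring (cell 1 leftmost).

(re-executing steps 1..4 under rule 30; state before step 1: 000010010)
1 | 000111111
2 | 101100000
3 | 101010001
4 | 001011011

001011011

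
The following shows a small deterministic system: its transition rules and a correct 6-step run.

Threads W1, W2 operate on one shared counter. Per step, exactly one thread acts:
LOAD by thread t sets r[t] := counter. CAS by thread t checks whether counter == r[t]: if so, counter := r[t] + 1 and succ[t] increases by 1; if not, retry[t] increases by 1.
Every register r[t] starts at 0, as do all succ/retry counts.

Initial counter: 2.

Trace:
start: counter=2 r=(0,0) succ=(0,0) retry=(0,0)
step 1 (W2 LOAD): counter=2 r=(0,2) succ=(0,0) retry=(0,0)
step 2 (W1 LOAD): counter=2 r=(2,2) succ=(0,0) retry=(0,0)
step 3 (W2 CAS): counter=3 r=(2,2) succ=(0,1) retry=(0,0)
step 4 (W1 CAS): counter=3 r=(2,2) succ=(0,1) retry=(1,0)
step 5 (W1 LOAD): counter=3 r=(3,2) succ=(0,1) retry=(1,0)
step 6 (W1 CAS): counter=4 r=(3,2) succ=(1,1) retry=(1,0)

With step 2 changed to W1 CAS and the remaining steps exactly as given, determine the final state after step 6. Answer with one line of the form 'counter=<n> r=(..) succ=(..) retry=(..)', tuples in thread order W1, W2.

counter=4 r=(3,2) succ=(1,1) retry=(2,0)

(re-executing from step 2 with the substitution; state before step 2: counter=2 r=(0,2) succ=(0,0) retry=(0,0))
step 2 (W1 CAS): counter=2 r=(0,2) succ=(0,0) retry=(1,0)
step 3 (W2 CAS): counter=3 r=(0,2) succ=(0,1) retry=(1,0)
step 4 (W1 CAS): counter=3 r=(0,2) succ=(0,1) retry=(2,0)
step 5 (W1 LOAD): counter=3 r=(3,2) succ=(0,1) retry=(2,0)
step 6 (W1 CAS): counter=4 r=(3,2) succ=(1,1) retry=(2,0)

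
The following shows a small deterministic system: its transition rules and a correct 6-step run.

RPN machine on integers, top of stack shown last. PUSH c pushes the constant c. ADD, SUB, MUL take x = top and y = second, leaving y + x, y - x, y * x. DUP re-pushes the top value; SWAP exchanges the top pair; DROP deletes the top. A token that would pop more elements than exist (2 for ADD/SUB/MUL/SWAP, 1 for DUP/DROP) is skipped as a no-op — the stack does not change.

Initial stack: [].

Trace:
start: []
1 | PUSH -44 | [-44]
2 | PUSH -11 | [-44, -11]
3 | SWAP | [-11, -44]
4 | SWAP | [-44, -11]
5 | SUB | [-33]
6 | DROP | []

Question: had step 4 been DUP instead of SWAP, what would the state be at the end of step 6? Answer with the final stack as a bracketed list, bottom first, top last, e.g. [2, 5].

(re-executing from step 4 with the substitution; state before step 4: [-11, -44])
4 | DUP | [-11, -44, -44]
5 | SUB | [-11, 0]
6 | DROP | [-11]

[-11]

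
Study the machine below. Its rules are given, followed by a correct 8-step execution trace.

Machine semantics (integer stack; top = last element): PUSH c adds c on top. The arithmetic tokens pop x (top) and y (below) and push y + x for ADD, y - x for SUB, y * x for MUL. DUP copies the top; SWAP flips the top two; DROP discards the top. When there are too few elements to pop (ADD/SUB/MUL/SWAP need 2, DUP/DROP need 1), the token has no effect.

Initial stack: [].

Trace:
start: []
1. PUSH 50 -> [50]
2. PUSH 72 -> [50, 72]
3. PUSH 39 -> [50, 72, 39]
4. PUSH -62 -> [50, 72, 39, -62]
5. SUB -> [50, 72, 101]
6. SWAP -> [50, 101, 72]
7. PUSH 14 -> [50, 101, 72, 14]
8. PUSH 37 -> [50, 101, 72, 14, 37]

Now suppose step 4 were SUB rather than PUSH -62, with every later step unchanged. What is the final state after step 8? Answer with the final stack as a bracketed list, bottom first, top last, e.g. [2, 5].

[17, 14, 37]

(re-executing from step 4 with the substitution; state before step 4: [50, 72, 39])
4. SUB -> [50, 33]
5. SUB -> [17]
6. SWAP -> [17]
7. PUSH 14 -> [17, 14]
8. PUSH 37 -> [17, 14, 37]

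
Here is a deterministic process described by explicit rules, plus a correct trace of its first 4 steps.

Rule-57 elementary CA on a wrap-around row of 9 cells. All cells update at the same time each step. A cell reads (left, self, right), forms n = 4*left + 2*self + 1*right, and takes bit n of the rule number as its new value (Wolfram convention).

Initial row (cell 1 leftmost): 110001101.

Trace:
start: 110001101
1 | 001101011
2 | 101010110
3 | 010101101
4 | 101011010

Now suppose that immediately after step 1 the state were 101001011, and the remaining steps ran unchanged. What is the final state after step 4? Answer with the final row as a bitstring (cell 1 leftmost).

100101010

state after step 1 := 101001011
2 | 010100110
3 | 001010101
4 | 100101010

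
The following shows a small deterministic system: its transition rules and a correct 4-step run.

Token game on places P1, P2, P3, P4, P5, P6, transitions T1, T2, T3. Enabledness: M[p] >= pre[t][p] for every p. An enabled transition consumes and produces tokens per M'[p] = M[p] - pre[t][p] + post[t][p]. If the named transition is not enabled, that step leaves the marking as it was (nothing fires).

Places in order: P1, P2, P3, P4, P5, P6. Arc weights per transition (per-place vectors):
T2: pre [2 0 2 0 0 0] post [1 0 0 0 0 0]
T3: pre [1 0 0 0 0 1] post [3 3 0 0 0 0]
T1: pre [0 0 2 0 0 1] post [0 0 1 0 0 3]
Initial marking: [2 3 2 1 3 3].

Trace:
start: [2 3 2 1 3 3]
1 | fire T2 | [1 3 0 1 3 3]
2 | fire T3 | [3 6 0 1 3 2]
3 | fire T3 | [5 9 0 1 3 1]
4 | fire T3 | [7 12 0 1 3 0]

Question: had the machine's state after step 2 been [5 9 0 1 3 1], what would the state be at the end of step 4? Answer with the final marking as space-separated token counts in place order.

7 12 0 1 3 0

state after step 2 := [5 9 0 1 3 1]
3 | fire T3 | [7 12 0 1 3 0]
4 | fire T3 | [7 12 0 1 3 0]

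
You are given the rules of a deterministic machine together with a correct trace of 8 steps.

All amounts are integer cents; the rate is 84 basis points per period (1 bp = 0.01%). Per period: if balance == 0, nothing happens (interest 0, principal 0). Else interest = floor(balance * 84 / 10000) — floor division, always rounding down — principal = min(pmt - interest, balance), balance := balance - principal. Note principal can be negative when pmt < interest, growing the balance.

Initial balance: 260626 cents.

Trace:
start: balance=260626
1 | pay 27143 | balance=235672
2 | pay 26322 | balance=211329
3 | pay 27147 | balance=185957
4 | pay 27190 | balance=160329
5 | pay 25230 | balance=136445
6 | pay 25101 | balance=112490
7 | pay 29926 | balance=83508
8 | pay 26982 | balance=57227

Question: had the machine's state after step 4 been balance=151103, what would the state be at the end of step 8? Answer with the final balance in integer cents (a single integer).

47688

state after step 4 := balance=151103
5 | pay 25230 | balance=127142
6 | pay 25101 | balance=103108
7 | pay 29926 | balance=74048
8 | pay 26982 | balance=47688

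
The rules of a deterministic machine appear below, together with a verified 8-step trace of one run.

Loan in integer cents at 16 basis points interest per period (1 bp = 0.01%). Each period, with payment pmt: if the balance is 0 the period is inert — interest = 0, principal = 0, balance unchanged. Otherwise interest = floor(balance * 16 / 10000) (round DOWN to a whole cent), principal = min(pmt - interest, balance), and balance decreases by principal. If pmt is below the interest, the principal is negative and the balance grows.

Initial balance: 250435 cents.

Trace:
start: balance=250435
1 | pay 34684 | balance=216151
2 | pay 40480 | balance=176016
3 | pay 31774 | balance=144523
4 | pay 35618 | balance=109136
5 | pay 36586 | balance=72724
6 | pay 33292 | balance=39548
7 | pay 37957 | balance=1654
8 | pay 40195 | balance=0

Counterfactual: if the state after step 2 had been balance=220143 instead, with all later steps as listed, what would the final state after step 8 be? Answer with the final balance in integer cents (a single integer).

state after step 2 := balance=220143
3 | pay 31774 | balance=188721
4 | pay 35618 | balance=153404
5 | pay 36586 | balance=117063
6 | pay 33292 | balance=83958
7 | pay 37957 | balance=46135
8 | pay 40195 | balance=6013

6013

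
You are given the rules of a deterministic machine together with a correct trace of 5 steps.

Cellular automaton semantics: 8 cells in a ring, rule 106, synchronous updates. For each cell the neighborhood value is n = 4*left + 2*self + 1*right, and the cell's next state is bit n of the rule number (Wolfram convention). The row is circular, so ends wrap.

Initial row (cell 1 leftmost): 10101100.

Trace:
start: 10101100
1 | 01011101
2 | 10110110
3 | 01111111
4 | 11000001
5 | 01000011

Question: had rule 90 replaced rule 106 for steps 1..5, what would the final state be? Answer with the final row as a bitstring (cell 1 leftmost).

00000000

(re-executing steps 1..5 under rule 90; state before step 1: 10101100)
1 | 00001111
2 | 10011001
3 | 11111111
4 | 00000000
5 | 00000000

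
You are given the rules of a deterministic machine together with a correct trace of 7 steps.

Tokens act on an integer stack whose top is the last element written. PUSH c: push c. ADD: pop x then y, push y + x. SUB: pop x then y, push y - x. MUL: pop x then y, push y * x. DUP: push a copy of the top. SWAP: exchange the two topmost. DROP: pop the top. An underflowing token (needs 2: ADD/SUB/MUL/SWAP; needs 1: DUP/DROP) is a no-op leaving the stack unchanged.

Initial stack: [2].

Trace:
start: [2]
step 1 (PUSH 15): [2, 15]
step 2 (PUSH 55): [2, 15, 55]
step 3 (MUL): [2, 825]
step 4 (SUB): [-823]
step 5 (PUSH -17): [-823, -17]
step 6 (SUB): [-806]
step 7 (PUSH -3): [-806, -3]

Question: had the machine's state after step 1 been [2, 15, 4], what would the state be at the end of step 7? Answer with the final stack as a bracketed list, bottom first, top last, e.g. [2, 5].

[2, -188, -3]

state after step 1 := [2, 15, 4]
step 2 (PUSH 55): [2, 15, 4, 55]
step 3 (MUL): [2, 15, 220]
step 4 (SUB): [2, -205]
step 5 (PUSH -17): [2, -205, -17]
step 6 (SUB): [2, -188]
step 7 (PUSH -3): [2, -188, -3]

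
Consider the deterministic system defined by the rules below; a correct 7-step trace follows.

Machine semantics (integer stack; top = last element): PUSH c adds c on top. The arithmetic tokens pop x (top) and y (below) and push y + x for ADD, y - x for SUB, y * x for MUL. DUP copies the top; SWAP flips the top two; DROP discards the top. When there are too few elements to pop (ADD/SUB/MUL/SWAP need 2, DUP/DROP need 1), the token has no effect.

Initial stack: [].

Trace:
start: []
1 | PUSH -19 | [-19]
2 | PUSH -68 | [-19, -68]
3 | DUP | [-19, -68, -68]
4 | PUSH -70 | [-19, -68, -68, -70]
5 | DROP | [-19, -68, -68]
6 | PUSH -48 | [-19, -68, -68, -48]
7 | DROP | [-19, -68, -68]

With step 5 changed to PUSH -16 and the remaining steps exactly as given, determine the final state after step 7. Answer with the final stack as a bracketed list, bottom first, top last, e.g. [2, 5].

(re-executing from step 5 with the substitution; state before step 5: [-19, -68, -68, -70])
5 | PUSH -16 | [-19, -68, -68, -70, -16]
6 | PUSH -48 | [-19, -68, -68, -70, -16, -48]
7 | DROP | [-19, -68, -68, -70, -16]

[-19, -68, -68, -70, -16]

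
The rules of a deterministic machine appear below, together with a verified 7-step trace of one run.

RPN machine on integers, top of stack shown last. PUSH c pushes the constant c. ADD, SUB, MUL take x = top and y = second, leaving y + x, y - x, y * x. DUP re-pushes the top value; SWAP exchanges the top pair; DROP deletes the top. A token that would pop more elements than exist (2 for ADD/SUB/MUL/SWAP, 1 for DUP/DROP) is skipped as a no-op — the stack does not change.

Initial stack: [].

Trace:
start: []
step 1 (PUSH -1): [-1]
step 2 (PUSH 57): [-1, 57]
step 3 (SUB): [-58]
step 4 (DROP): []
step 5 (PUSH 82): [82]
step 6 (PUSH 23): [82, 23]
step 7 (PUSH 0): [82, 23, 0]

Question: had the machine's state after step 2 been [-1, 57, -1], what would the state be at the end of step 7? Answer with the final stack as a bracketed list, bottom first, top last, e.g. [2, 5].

state after step 2 := [-1, 57, -1]
step 3 (SUB): [-1, 58]
step 4 (DROP): [-1]
step 5 (PUSH 82): [-1, 82]
step 6 (PUSH 23): [-1, 82, 23]
step 7 (PUSH 0): [-1, 82, 23, 0]

[-1, 82, 23, 0]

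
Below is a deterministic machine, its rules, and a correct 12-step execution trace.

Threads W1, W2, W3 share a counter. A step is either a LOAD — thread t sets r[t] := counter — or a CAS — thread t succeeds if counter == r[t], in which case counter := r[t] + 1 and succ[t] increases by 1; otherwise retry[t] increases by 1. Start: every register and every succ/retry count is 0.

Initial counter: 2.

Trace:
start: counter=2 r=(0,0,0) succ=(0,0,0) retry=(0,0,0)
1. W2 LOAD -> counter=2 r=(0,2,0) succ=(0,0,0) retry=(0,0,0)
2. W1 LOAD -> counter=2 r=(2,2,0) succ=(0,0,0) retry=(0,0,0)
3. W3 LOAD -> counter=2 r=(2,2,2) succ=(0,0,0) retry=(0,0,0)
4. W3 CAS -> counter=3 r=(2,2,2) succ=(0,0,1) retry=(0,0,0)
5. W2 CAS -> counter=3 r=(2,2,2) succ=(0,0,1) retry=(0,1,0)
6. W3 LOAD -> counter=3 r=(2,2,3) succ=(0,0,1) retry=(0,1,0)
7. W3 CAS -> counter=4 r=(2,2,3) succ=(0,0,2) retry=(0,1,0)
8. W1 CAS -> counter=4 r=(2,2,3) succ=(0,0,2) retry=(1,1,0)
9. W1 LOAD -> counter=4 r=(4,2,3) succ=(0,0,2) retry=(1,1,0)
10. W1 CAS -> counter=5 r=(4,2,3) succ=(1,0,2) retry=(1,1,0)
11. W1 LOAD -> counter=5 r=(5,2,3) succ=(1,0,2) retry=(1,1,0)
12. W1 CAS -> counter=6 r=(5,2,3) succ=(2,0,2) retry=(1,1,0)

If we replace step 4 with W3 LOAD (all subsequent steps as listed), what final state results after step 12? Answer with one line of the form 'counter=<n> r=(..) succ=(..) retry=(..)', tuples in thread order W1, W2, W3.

counter=6 r=(5,2,3) succ=(2,1,1) retry=(1,0,0)

(re-executing from step 4 with the substitution; state before step 4: counter=2 r=(2,2,2) succ=(0,0,0) retry=(0,0,0))
4. W3 LOAD -> counter=2 r=(2,2,2) succ=(0,0,0) retry=(0,0,0)
5. W2 CAS -> counter=3 r=(2,2,2) succ=(0,1,0) retry=(0,0,0)
6. W3 LOAD -> counter=3 r=(2,2,3) succ=(0,1,0) retry=(0,0,0)
7. W3 CAS -> counter=4 r=(2,2,3) succ=(0,1,1) retry=(0,0,0)
8. W1 CAS -> counter=4 r=(2,2,3) succ=(0,1,1) retry=(1,0,0)
9. W1 LOAD -> counter=4 r=(4,2,3) succ=(0,1,1) retry=(1,0,0)
10. W1 CAS -> counter=5 r=(4,2,3) succ=(1,1,1) retry=(1,0,0)
11. W1 LOAD -> counter=5 r=(5,2,3) succ=(1,1,1) retry=(1,0,0)
12. W1 CAS -> counter=6 r=(5,2,3) succ=(2,1,1) retry=(1,0,0)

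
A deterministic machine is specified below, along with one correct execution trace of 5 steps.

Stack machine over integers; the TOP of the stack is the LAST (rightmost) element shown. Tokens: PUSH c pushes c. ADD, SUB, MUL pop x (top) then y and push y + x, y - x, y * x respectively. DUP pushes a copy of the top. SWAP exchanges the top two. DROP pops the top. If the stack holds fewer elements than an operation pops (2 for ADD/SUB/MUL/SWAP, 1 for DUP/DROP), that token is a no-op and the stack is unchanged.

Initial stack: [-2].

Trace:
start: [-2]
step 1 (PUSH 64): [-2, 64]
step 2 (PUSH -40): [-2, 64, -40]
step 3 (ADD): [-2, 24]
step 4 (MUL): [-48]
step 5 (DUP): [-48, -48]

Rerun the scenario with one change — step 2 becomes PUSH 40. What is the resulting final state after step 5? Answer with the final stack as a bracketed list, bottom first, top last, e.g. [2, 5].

(re-executing from step 2 with the substitution; state before step 2: [-2, 64])
step 2 (PUSH 40): [-2, 64, 40]
step 3 (ADD): [-2, 104]
step 4 (MUL): [-208]
step 5 (DUP): [-208, -208]

[-208, -208]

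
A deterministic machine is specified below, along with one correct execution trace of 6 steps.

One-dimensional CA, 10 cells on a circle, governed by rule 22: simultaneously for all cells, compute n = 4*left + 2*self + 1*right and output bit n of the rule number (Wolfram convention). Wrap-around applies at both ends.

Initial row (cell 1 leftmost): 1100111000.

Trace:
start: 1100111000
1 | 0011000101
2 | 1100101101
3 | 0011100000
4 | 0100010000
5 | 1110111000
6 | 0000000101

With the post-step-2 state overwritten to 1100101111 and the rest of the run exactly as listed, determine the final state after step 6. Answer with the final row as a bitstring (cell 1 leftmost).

0000000101

state after step 2 := 1100101111
3 | 0011100000
4 | 0100010000
5 | 1110111000
6 | 0000000101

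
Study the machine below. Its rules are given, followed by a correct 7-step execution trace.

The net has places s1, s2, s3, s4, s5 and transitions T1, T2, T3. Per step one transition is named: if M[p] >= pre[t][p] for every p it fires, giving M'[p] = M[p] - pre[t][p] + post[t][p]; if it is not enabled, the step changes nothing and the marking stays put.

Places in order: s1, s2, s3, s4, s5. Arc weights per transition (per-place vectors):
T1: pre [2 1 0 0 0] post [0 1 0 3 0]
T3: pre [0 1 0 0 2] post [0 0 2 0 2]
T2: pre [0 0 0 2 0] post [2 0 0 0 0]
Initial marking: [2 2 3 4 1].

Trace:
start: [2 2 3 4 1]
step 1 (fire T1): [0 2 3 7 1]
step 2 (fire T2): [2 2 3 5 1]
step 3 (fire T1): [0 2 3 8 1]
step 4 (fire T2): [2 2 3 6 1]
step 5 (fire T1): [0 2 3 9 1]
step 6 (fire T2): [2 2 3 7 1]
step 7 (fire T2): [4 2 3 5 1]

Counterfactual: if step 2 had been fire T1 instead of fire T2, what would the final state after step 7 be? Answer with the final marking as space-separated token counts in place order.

4 2 3 4 1

(re-executing from step 2 with the substitution; state before step 2: [0 2 3 7 1])
step 2 (fire T1): [0 2 3 7 1]
step 3 (fire T1): [0 2 3 7 1]
step 4 (fire T2): [2 2 3 5 1]
step 5 (fire T1): [0 2 3 8 1]
step 6 (fire T2): [2 2 3 6 1]
step 7 (fire T2): [4 2 3 4 1]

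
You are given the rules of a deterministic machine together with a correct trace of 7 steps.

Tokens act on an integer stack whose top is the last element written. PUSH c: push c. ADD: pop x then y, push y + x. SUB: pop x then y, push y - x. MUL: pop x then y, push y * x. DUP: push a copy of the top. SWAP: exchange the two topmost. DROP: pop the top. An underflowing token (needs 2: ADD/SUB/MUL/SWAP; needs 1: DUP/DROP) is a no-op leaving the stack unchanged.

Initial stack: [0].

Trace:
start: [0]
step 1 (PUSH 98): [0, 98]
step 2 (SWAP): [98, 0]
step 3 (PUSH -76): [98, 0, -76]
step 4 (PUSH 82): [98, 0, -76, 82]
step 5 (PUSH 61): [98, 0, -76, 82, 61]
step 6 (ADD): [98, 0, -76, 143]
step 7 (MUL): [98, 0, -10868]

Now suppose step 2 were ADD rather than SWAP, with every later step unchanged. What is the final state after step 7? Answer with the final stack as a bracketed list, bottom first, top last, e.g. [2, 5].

(re-executing from step 2 with the substitution; state before step 2: [0, 98])
step 2 (ADD): [98]
step 3 (PUSH -76): [98, -76]
step 4 (PUSH 82): [98, -76, 82]
step 5 (PUSH 61): [98, -76, 82, 61]
step 6 (ADD): [98, -76, 143]
step 7 (MUL): [98, -10868]

[98, -10868]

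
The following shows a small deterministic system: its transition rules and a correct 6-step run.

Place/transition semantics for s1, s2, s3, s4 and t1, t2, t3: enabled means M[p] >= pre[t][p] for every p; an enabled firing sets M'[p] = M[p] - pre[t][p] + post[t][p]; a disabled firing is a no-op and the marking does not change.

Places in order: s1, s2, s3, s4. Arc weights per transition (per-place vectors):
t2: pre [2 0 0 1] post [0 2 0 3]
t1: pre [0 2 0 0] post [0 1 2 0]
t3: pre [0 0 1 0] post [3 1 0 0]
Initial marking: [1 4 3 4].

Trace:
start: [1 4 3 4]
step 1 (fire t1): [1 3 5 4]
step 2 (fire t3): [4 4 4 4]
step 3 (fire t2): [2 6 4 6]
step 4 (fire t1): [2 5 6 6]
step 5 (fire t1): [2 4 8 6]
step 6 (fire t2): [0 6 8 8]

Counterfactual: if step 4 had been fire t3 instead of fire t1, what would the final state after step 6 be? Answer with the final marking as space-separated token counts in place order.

(re-executing from step 4 with the substitution; state before step 4: [2 6 4 6])
step 4 (fire t3): [5 7 3 6]
step 5 (fire t1): [5 6 5 6]
step 6 (fire t2): [3 8 5 8]

3 8 5 8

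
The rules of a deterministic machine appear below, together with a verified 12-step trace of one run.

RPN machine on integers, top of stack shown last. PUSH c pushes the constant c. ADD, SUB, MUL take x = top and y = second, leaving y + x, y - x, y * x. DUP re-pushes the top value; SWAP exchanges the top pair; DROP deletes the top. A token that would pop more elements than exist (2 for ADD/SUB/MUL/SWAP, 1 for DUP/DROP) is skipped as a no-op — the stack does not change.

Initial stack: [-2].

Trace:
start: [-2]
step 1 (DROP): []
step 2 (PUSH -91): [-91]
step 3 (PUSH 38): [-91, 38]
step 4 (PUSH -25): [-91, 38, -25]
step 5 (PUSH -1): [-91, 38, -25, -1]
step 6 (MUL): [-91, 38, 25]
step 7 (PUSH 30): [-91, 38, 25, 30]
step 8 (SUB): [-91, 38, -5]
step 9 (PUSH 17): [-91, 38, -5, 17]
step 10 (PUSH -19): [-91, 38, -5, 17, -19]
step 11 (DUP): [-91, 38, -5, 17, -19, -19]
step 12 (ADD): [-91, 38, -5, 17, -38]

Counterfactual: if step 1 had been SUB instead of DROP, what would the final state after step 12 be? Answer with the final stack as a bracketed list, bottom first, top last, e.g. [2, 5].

(re-executing from step 1 with the substitution; state before step 1: [-2])
step 1 (SUB): [-2]
step 2 (PUSH -91): [-2, -91]
step 3 (PUSH 38): [-2, -91, 38]
step 4 (PUSH -25): [-2, -91, 38, -25]
step 5 (PUSH -1): [-2, -91, 38, -25, -1]
step 6 (MUL): [-2, -91, 38, 25]
step 7 (PUSH 30): [-2, -91, 38, 25, 30]
step 8 (SUB): [-2, -91, 38, -5]
step 9 (PUSH 17): [-2, -91, 38, -5, 17]
step 10 (PUSH -19): [-2, -91, 38, -5, 17, -19]
step 11 (DUP): [-2, -91, 38, -5, 17, -19, -19]
step 12 (ADD): [-2, -91, 38, -5, 17, -38]

[-2, -91, 38, -5, 17, -38]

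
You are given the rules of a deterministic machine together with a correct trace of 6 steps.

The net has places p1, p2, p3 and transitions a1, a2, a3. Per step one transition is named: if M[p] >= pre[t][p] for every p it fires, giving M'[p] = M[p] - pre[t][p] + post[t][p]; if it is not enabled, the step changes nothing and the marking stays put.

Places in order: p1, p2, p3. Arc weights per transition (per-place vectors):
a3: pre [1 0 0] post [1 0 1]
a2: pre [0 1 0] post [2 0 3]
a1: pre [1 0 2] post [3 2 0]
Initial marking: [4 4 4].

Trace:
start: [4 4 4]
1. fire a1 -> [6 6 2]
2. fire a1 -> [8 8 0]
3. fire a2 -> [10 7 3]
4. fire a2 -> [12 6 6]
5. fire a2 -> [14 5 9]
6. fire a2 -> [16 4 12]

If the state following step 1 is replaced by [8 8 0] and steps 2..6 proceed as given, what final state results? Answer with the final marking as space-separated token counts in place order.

state after step 1 := [8 8 0]
2. fire a1 -> [8 8 0]
3. fire a2 -> [10 7 3]
4. fire a2 -> [12 6 6]
5. fire a2 -> [14 5 9]
6. fire a2 -> [16 4 12]

16 4 12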